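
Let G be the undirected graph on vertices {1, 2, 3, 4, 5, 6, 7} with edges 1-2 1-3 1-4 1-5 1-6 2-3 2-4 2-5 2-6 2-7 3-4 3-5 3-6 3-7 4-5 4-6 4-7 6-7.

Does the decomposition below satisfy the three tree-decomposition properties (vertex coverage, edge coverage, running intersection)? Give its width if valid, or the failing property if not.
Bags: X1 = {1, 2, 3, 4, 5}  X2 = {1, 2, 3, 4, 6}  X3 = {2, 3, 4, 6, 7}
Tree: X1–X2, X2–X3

Every vertex of G appears in some bag (union = {1, 2, 3, 4, 5, 6, 7}); every edge is covered by a bag; and for each vertex v the set of bags containing v is connected in the bag tree. The decomposition is therefore valid. The largest bag has 5 vertices, so the width is 4.

Yes; width 4.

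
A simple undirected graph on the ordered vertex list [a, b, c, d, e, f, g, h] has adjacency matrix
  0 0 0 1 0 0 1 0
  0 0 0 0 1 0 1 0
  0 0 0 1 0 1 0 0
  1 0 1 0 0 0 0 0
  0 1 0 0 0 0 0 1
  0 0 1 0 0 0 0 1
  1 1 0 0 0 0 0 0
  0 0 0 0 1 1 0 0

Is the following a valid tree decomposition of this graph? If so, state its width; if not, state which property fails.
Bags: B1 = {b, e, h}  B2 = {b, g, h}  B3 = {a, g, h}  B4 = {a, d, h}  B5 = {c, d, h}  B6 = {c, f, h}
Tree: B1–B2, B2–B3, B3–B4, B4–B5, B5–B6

Every vertex of G appears in some bag (union = {a, b, c, d, e, f, g, h}); every edge is covered by a bag; and for each vertex v the set of bags containing v is connected in the bag tree. The decomposition is therefore valid. The largest bag has 3 vertices, so the width is 2.

Yes; width 2.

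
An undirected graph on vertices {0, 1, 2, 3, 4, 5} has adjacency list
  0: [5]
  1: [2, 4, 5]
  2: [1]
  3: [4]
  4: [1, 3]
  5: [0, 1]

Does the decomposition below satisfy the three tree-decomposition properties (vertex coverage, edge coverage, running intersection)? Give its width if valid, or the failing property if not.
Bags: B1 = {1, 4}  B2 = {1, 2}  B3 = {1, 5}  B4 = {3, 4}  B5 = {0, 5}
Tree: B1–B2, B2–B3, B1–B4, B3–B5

Yes; width 1.

Vertex coverage: the bags together contain {0, 1, 2, 3, 4, 5}, the full vertex set. Edge coverage: each edge of G has both endpoints in at least one bag. Running intersection: for every vertex, the bags containing it form a connected subtree. All three properties hold, so this is a valid tree decomposition of width max|bag| − 1 = 1, and hence tw(G) ≤ 1.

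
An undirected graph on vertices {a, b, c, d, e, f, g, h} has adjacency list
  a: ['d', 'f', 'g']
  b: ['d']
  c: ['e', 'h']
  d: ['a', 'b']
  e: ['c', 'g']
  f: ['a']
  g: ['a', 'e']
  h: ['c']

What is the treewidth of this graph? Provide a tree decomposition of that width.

The largest bag has 2 vertices, giving width 1; this decomposition certifies tw(G) ≤ 1. G has an edge, so its treewidth is at least 1. Hence tw(G) = 1 exactly.

Treewidth 1.
One such decomposition:
Bags: B1 = {a, f}  B2 = {a, g}  B3 = {a, d}  B4 = {e, g}  B5 = {c, e}  B6 = {c, h}  B7 = {b, d}
Tree: B1–B2, B1–B3, B2–B4, B4–B5, B5–B6, B3–B7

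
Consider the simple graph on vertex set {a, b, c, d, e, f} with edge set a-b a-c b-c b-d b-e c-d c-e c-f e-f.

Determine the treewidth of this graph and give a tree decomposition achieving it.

Treewidth 2.
One such decomposition:
Bags: B1 = {c, e, f}  B2 = {b, c, e}  B3 = {a, b, c}  B4 = {b, c, d}
Tree: B1–B2, B2–B3, B2–B4

The largest bag has 3 vertices, giving width 2; this decomposition certifies tw(G) ≤ 2. Conversely, {c, e, f} is a clique of size 3, and the vertices of any clique must share a bag in every tree decomposition; so some bag has ≥ 3 vertices and tw(G) ≥ 2. Combining the bounds, tw(G) = 2.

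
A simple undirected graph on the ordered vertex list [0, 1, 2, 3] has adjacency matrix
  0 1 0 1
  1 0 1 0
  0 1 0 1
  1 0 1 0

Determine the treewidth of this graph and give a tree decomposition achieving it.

Treewidth 2.
Bags: B1 = {0, 1, 3}  B2 = {1, 2, 3}
Tree: B1–B2

The largest bag has 3 vertices, giving width 2; this decomposition certifies tw(G) ≤ 2. For the lower bound, G contains the cycle 3–0–1–2–3, so G is not a forest; only forests have treewidth ≤ 1, hence tw(G) ≥ 2. Combining the bounds, tw(G) = 2.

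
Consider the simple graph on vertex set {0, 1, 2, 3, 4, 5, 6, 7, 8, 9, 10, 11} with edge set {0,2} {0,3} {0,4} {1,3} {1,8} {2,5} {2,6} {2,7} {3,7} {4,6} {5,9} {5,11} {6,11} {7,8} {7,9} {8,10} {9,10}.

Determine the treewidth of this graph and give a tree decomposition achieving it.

The largest bag has 4 vertices, giving width 3; this decomposition certifies tw(G) ≤ 3. For the lower bound: the 4 vertex sets {1,8,10}, {9}, {7}, {0,2,3,5} are disjoint, each induces a connected subgraph, and every pair is joined by at least one edge of G. Contracting each set to a single vertex therefore yields K_{4} as a minor, and since treewidth is minor-monotone, tw(G) ≥ tw(K_{4}) = 3. Therefore the treewidth is 3.

Treewidth 3.
Bags: B1 = {1, 8, 9, 10}  B2 = {1, 7, 8, 9}  B3 = {1, 3, 7, 9}  B4 = {3, 5, 7, 9}  B5 = {2, 3, 5, 7}  B6 = {0, 2, 3, 5}  B7 = {0, 2, 5, 11}  B8 = {0, 2, 6, 11}  B9 = {0, 4, 6, 11}
Tree: B1–B2, B2–B3, B3–B4, B4–B5, B5–B6, B6–B7, B7–B8, B8–B9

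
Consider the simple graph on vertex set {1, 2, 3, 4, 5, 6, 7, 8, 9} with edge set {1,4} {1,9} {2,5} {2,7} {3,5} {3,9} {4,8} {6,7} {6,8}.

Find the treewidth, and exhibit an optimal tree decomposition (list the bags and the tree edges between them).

The largest bag has 3 vertices, giving width 2; this decomposition certifies tw(G) ≤ 2. For the lower bound, G contains the cycle 5–2–7–6–8–4–1–9–3–5, so G is not a forest; only forests have treewidth ≤ 1, hence tw(G) ≥ 2. Combining the bounds, tw(G) = 2.

Treewidth 2.
One optimal decomposition is:
Bags: B1 = {2, 5, 7}  B2 = {5, 6, 7}  B3 = {5, 6, 8}  B4 = {4, 5, 8}  B5 = {1, 4, 5}  B6 = {1, 5, 9}  B7 = {3, 5, 9}
Tree: B1–B2, B2–B3, B3–B4, B4–B5, B5–B6, B6–B7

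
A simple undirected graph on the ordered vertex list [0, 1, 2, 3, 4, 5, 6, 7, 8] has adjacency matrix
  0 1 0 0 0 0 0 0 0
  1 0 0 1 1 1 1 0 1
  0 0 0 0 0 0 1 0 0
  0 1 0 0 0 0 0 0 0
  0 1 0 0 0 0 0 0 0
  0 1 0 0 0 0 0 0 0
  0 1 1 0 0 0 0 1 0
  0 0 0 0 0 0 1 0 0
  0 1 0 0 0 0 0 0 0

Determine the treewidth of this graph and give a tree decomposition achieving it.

Every bag has size at most 2, so the width is 2 − 1 = 1 and tw(G) ≤ 1. G has an edge, so its treewidth is at least 1. Therefore the treewidth is 1.

Treewidth 1.
One such decomposition:
Bags: B1 = {1, 4}  B2 = {1, 8}  B3 = {1, 6}  B4 = {2, 6}  B5 = {1, 5}  B6 = {0, 1}  B7 = {6, 7}  B8 = {1, 3}
Tree: B1–B2, B1–B3, B3–B4, B3–B5, B1–B6, B4–B7, B1–B8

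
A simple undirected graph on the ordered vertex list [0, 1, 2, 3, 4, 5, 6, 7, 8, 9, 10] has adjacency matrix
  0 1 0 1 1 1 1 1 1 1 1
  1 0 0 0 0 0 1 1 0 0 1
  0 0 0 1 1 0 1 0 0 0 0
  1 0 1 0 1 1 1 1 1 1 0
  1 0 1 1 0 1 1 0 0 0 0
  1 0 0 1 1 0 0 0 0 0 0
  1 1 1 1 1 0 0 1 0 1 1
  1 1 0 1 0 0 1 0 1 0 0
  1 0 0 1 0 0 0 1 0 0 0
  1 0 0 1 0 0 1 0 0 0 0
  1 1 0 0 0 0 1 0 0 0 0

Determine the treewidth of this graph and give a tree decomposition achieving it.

Treewidth 3.
Bags: B1 = {0, 1, 6, 7}  B2 = {0, 3, 6, 7}  B3 = {0, 1, 6, 10}  B4 = {0, 3, 4, 6}  B5 = {0, 3, 4, 5}  B6 = {0, 3, 6, 9}  B7 = {0, 3, 7, 8}  B8 = {2, 3, 4, 6}
Tree: B1–B2, B1–B3, B2–B4, B4–B5, B2–B6, B2–B7, B4–B8

Each bag holds 4 vertices, so the decomposition has width 3, which upper-bounds the treewidth. For the lower bound, the 4 vertices {0, 1, 6, 10} are pairwise adjacent, and any tree decomposition puts a clique entirely inside one bag — forcing width ≥ 3. Therefore the treewidth is 3.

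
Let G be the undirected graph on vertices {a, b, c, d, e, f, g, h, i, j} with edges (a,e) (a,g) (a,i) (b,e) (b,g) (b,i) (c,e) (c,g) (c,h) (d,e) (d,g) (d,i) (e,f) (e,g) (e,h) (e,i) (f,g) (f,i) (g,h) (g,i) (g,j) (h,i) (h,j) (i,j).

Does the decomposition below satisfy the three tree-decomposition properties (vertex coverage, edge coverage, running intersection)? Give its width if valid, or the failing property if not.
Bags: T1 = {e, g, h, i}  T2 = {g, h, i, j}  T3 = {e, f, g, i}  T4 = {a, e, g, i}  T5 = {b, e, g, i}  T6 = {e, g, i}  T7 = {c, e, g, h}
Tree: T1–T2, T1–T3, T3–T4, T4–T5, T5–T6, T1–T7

A tree decomposition must satisfy three properties: every vertex lies in some bag; for every edge, both endpoints lie together in some bag; and for every vertex, the bags containing it form a connected subtree. Here vertex d appears in no bag, so the decomposition is invalid.

No — vertex d appears in no bag.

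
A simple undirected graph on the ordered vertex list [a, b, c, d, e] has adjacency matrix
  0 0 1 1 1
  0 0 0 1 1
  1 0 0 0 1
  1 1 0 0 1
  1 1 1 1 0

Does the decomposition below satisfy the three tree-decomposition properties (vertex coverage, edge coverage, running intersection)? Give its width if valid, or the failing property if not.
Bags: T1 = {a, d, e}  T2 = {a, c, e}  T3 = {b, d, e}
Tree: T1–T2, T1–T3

Yes; width 2.

Checking the three conditions: (i) the bags cover all of {a, b, c, d, e}; (ii) for each edge, some bag contains both endpoints; (iii) the bags containing any fixed vertex form a subtree. All hold, so the decomposition is valid with width 3 − 1 = 2.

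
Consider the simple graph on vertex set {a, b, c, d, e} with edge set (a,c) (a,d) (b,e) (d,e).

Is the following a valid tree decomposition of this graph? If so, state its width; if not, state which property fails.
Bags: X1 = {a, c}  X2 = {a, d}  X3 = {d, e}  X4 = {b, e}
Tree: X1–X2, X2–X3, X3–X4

Every vertex of G appears in some bag (union = {a, b, c, d, e}); every edge is covered by a bag; and for each vertex v the set of bags containing v is connected in the bag tree. The decomposition is therefore valid. The largest bag has 2 vertices, so the width is 1.

Yes; width 1.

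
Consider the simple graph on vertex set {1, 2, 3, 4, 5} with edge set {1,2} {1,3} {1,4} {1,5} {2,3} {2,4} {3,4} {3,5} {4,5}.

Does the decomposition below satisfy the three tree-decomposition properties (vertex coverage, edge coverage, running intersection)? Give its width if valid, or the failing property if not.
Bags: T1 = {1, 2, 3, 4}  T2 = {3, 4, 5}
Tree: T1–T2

No — edge (1,5) lies in no bag.

A tree decomposition must satisfy three properties: every vertex lies in some bag; for every edge, both endpoints lie together in some bag; and for every vertex, the bags containing it form a connected subtree. Here edge (1,5) lies in no bag, so the decomposition is invalid.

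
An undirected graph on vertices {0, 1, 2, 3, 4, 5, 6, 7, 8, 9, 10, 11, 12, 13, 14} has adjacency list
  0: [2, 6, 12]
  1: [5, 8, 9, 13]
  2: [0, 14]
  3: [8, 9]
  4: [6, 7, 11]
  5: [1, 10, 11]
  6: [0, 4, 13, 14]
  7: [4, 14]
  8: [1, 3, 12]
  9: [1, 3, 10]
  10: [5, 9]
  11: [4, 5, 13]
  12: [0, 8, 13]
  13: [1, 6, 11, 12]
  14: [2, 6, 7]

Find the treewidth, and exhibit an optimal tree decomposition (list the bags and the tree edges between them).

Each bag holds 4 vertices, so the decomposition has width 3, which upper-bounds the treewidth. For the lower bound: the 4 vertex sets {2,7,14}, {4}, {6}, {0,11,12,13} are disjoint, each induces a connected subgraph, and every pair is joined by at least one edge of G. Contracting each set to a single vertex therefore yields K_{4} as a minor, and since treewidth is minor-monotone, tw(G) ≥ tw(K_{4}) = 3. The upper and lower bounds meet at 3, so that is the treewidth.

Treewidth 3.
One such decomposition:
Bags: B1 = {2, 4, 7, 14}  B2 = {2, 4, 6, 14}  B3 = {0, 2, 4, 6}  B4 = {0, 4, 6, 11}  B5 = {0, 6, 11, 13}  B6 = {0, 11, 12, 13}  B7 = {5, 11, 12, 13}  B8 = {1, 5, 12, 13}  B9 = {1, 5, 8, 12}  B10 = {1, 5, 8, 10}  B11 = {1, 8, 9, 10}  B12 = {3, 8, 9, 10}
Tree: B1–B2, B2–B3, B3–B4, B4–B5, B5–B6, B6–B7, B7–B8, B8–B9, B9–B10, B10–B11, B11–B12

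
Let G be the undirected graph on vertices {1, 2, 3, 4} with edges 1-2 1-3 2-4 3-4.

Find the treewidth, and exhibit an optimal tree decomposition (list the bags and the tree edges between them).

The largest bag has 3 vertices, giving width 2; this decomposition certifies tw(G) ≤ 2. Since 3–1–2–4–3 is a cycle in G, G is not acyclic. Forests are exactly the graphs of treewidth ≤ 1, so tw(G) ≥ 2. Therefore the treewidth is 2.

Treewidth 2.
One such decomposition:
Bags: B1 = {1, 2, 3}  B2 = {2, 3, 4}
Tree: B1–B2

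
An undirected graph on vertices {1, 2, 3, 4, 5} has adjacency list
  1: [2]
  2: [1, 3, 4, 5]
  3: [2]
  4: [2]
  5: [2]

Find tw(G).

1

A width-1 tree decomposition is:
Bags: B1 = {2, 5}  B2 = {1, 2}  B3 = {2, 3}  B4 = {2, 4}
Tree: B1–B2, B2–B3, B1–B4
Every bag has size at most 2, so the width is 2 − 1 = 1 and tw(G) ≤ 1. Any graph with an edge has treewidth ≥ 1, and G has the edge 2–5. The upper and lower bounds meet at 1, so that is the treewidth.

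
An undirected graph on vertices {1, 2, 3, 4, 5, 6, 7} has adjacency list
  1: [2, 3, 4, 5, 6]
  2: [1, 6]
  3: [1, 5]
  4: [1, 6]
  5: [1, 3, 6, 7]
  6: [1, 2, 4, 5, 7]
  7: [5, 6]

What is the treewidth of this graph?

A width-2 tree decomposition is:
Bags: B1 = {5, 6, 7}  B2 = {1, 5, 6}  B3 = {1, 4, 6}  B4 = {1, 2, 6}  B5 = {1, 3, 5}
Tree: B1–B2, B2–B3, B3–B4, B2–B5
Every bag has size at most 3, so the width is 3 − 1 = 2 and tw(G) ≤ 2. On the other hand G contains the 3-clique {1, 3, 5}. A clique must lie in a single bag of any decomposition, so no decomposition can have width below 2. Hence tw(G) = 2 exactly.

2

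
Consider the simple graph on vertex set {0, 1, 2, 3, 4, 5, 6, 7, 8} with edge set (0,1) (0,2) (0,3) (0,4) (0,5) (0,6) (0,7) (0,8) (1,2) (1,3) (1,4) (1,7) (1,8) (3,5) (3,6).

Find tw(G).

A width-2 tree decomposition is:
Bags: B1 = {0, 1, 3}  B2 = {0, 3, 6}  B3 = {0, 1, 7}  B4 = {0, 1, 8}  B5 = {0, 1, 2}  B6 = {0, 3, 5}  B7 = {0, 1, 4}
Tree: B1–B2, B1–B3, B3–B4, B1–B5, B1–B6, B1–B7
Each bag holds 3 vertices, so the decomposition has width 2, which upper-bounds the treewidth. On the other hand G contains the 3-clique {0, 1, 2}. A clique must lie in a single bag of any decomposition, so no decomposition can have width below 2. Combining the bounds, tw(G) = 2.

2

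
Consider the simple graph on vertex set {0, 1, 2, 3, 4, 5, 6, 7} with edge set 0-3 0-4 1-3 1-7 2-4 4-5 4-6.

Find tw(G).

1

A width-1 tree decomposition is:
Bags: B1 = {0, 4}  B2 = {2, 4}  B3 = {4, 6}  B4 = {0, 3}  B5 = {4, 5}  B6 = {1, 3}  B7 = {1, 7}
Tree: B1–B2, B2–B3, B1–B4, B2–B5, B4–B6, B6–B7
Each bag holds 2 vertices, so the decomposition has width 1, which upper-bounds the treewidth. G has an edge, so its treewidth is at least 1. Hence tw(G) = 1 exactly.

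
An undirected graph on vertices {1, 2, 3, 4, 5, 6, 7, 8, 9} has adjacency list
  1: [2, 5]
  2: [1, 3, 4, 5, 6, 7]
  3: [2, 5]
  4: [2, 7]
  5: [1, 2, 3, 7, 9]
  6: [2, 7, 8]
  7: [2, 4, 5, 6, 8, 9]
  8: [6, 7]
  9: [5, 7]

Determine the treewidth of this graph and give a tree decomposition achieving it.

The largest bag has 3 vertices, giving width 2; this decomposition certifies tw(G) ≤ 2. For the lower bound, the 3 vertices {6, 7, 8} are pairwise adjacent, and any tree decomposition puts a clique entirely inside one bag — forcing width ≥ 2. Therefore the treewidth is 2.

Treewidth 2.
One such decomposition:
Bags: B1 = {2, 3, 5}  B2 = {2, 5, 7}  B3 = {2, 6, 7}  B4 = {6, 7, 8}  B5 = {1, 2, 5}  B6 = {5, 7, 9}  B7 = {2, 4, 7}
Tree: B1–B2, B2–B3, B3–B4, B1–B5, B2–B6, B3–B7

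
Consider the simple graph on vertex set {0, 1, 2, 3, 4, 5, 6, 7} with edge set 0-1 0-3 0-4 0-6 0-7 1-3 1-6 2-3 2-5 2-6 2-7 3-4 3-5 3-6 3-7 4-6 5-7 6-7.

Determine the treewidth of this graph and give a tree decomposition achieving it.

Every bag has size at most 4, so the width is 4 − 1 = 3 and tw(G) ≤ 3. Conversely, {2, 3, 5, 7} is a clique of size 4, and the vertices of any clique must share a bag in every tree decomposition; so some bag has ≥ 4 vertices and tw(G) ≥ 3. Therefore the treewidth is 3.

Treewidth 3.
One optimal decomposition is:
Bags: B1 = {0, 3, 6, 7}  B2 = {2, 3, 6, 7}  B3 = {0, 3, 4, 6}  B4 = {0, 1, 3, 6}  B5 = {2, 3, 5, 7}
Tree: B1–B2, B1–B3, B3–B4, B2–B5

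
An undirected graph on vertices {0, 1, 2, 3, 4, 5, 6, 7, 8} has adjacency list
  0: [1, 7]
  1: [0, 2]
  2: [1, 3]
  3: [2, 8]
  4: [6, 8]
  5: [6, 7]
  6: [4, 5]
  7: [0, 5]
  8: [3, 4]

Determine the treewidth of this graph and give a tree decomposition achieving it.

Every bag has size at most 3, so the width is 3 − 1 = 2 and tw(G) ≤ 2. For the lower bound, G contains the cycle 1–0–7–5–6–4–8–3–2–1, so G is not a forest; only forests have treewidth ≤ 1, hence tw(G) ≥ 2. The upper and lower bounds meet at 2, so that is the treewidth.

Treewidth 2.
Bags: B1 = {0, 1, 7}  B2 = {1, 5, 7}  B3 = {1, 5, 6}  B4 = {1, 4, 6}  B5 = {1, 4, 8}  B6 = {1, 3, 8}  B7 = {1, 2, 3}
Tree: B1–B2, B2–B3, B3–B4, B4–B5, B5–B6, B6–B7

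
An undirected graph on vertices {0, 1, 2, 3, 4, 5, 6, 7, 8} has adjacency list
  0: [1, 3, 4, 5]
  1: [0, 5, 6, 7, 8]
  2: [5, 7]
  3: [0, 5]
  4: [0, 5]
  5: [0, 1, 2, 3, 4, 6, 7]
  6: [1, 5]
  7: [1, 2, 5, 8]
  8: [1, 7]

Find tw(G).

2

A width-2 tree decomposition is:
Bags: B1 = {0, 1, 5}  B2 = {1, 5, 7}  B3 = {0, 3, 5}  B4 = {1, 7, 8}  B5 = {2, 5, 7}  B6 = {0, 4, 5}  B7 = {1, 5, 6}
Tree: B1–B2, B1–B3, B2–B4, B2–B5, B3–B6, B2–B7
Every bag has size at most 3, so the width is 3 − 1 = 2 and tw(G) ≤ 2. On the other hand G contains the 3-clique {1, 7, 8}. A clique must lie in a single bag of any decomposition, so no decomposition can have width below 2. Combining the bounds, tw(G) = 2.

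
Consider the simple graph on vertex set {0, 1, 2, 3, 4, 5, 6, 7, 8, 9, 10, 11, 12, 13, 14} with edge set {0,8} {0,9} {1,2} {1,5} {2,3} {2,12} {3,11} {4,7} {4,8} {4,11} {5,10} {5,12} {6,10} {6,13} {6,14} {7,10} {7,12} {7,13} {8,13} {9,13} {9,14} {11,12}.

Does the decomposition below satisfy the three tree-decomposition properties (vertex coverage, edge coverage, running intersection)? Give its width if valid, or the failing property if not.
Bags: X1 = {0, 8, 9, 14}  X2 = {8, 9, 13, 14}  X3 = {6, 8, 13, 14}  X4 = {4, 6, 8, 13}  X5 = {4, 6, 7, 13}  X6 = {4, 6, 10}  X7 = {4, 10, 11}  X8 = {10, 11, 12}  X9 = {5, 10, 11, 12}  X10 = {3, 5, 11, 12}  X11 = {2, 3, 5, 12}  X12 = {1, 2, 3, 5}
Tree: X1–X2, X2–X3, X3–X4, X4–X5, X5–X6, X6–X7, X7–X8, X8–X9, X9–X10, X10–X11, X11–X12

No — edge (7,10) lies in no bag.

A tree decomposition must satisfy three properties: every vertex lies in some bag; for every edge, both endpoints lie together in some bag; and for every vertex, the bags containing it form a connected subtree. Here edge (7,10) lies in no bag, so the decomposition is invalid.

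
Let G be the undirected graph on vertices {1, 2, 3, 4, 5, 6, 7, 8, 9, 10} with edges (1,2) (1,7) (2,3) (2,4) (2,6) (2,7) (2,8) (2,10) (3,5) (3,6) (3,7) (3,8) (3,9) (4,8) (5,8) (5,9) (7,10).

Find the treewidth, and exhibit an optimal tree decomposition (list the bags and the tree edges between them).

The largest bag has 3 vertices, giving width 2; this decomposition certifies tw(G) ≤ 2. Conversely, {3, 5, 9} is a clique of size 3, and the vertices of any clique must share a bag in every tree decomposition; so some bag has ≥ 3 vertices and tw(G) ≥ 2. Therefore the treewidth is 2.

Treewidth 2.
One optimal decomposition is:
Bags: B1 = {2, 3, 8}  B2 = {3, 5, 8}  B3 = {2, 3, 6}  B4 = {2, 3, 7}  B5 = {2, 7, 10}  B6 = {1, 2, 7}  B7 = {2, 4, 8}  B8 = {3, 5, 9}
Tree: B1–B2, B1–B3, B3–B4, B4–B5, B5–B6, B1–B7, B2–B8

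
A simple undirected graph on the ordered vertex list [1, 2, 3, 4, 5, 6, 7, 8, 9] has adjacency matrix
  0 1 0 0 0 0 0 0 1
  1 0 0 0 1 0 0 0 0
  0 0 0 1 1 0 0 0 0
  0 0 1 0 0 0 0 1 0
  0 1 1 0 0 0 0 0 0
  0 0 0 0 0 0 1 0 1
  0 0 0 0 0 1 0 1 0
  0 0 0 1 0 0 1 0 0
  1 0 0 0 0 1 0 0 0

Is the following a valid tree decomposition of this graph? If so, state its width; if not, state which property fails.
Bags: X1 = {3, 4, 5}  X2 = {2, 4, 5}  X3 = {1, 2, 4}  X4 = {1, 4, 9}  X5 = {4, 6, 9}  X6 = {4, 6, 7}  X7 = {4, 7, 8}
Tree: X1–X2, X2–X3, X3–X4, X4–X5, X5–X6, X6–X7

Yes; width 2.

Every vertex of G appears in some bag (union = {1, 2, 3, 4, 5, 6, 7, 8, 9}); every edge is covered by a bag; and for each vertex v the set of bags containing v is connected in the bag tree. The decomposition is therefore valid. The largest bag has 3 vertices, so the width is 2.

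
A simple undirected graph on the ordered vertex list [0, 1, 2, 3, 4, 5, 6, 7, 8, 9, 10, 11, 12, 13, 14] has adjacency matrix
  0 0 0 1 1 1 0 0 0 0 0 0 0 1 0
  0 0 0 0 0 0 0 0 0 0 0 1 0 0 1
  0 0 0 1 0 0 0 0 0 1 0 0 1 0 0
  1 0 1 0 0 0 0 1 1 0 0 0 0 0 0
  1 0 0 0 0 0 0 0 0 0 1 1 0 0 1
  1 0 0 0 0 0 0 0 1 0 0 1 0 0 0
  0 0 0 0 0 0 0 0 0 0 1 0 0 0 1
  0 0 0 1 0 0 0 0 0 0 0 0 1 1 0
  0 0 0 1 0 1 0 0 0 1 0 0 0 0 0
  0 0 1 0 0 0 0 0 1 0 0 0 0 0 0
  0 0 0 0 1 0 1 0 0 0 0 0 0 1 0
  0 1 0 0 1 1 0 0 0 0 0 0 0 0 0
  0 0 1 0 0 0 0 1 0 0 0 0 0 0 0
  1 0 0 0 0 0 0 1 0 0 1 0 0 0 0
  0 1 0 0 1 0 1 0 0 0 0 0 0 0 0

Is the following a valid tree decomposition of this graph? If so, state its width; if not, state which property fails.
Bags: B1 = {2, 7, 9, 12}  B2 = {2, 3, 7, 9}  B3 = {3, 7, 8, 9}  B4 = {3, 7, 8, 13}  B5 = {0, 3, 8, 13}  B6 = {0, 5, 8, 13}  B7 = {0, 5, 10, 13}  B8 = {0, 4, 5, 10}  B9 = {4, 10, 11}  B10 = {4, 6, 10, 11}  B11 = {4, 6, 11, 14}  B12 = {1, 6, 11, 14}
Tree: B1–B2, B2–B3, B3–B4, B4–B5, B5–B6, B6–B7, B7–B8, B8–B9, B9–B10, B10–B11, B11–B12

A tree decomposition must satisfy three properties: every vertex lies in some bag; for every edge, both endpoints lie together in some bag; and for every vertex, the bags containing it form a connected subtree. Here edge (5,11) lies in no bag, so the decomposition is invalid.

No — edge (5,11) lies in no bag.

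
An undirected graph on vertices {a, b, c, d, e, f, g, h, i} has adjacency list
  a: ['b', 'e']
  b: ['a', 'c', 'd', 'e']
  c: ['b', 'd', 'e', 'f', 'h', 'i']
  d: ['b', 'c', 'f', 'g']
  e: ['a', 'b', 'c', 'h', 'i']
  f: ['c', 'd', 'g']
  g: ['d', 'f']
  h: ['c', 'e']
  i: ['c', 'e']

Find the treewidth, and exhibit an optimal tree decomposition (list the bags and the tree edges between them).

Each bag holds 3 vertices, so the decomposition has width 2, which upper-bounds the treewidth. For the lower bound, the 3 vertices {d, f, g} are pairwise adjacent, and any tree decomposition puts a clique entirely inside one bag — forcing width ≥ 2. Hence tw(G) = 2 exactly.

Treewidth 2.
Bags: B1 = {b, c, e}  B2 = {c, e, i}  B3 = {b, c, d}  B4 = {c, d, f}  B5 = {c, e, h}  B6 = {d, f, g}  B7 = {a, b, e}
Tree: B1–B2, B1–B3, B3–B4, B2–B5, B4–B6, B1–B7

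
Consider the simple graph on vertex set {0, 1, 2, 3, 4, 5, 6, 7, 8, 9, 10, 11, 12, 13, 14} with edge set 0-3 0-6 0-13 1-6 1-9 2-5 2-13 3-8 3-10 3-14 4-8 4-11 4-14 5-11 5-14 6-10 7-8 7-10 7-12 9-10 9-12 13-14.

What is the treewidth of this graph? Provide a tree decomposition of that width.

Each bag holds 4 vertices, so the decomposition has width 3, which upper-bounds the treewidth. For the lower bound: the 4 vertex sets {1,9,12}, {7}, {10}, {0,3,6,8} are disjoint, each induces a connected subgraph, and every pair is joined by at least one edge of G. Contracting each set to a single vertex therefore yields K_{4} as a minor, and since treewidth is minor-monotone, tw(G) ≥ tw(K_{4}) = 3. Combining the bounds, tw(G) = 3.

Treewidth 3.
One such decomposition:
Bags: B1 = {1, 7, 9, 12}  B2 = {1, 7, 9, 10}  B3 = {1, 6, 7, 10}  B4 = {6, 7, 8, 10}  B5 = {3, 6, 8, 10}  B6 = {0, 3, 6, 8}  B7 = {0, 3, 4, 8}  B8 = {0, 3, 4, 14}  B9 = {0, 4, 13, 14}  B10 = {4, 11, 13, 14}  B11 = {5, 11, 13, 14}  B12 = {2, 5, 11, 13}
Tree: B1–B2, B2–B3, B3–B4, B4–B5, B5–B6, B6–B7, B7–B8, B8–B9, B9–B10, B10–B11, B11–B12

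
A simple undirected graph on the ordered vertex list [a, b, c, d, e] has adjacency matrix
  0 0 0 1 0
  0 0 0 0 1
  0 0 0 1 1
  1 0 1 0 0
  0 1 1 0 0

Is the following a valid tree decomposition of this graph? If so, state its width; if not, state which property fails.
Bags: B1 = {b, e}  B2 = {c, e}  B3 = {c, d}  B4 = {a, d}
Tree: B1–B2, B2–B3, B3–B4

Every vertex of G appears in some bag (union = {a, b, c, d, e}); every edge is covered by a bag; and for each vertex v the set of bags containing v is connected in the bag tree. The decomposition is therefore valid. The largest bag has 2 vertices, so the width is 1.

Yes; width 1.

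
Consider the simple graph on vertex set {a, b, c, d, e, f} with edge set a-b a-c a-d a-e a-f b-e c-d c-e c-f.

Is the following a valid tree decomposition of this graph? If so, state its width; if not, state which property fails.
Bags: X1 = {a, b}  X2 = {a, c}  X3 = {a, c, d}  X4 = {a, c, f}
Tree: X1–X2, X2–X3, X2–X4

A tree decomposition must satisfy three properties: every vertex lies in some bag; for every edge, both endpoints lie together in some bag; and for every vertex, the bags containing it form a connected subtree. Here vertex e appears in no bag, so the decomposition is invalid.

No — vertex e appears in no bag.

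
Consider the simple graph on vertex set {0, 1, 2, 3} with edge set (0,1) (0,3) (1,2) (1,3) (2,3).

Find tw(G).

A width-2 tree decomposition is:
Bags: B1 = {0, 1, 3}  B2 = {1, 2, 3}
Tree: B1–B2
The largest bag has 3 vertices, giving width 2; this decomposition certifies tw(G) ≤ 2. Conversely, {0, 1, 3} is a clique of size 3, and the vertices of any clique must share a bag in every tree decomposition; so some bag has ≥ 3 vertices and tw(G) ≥ 2. Combining the bounds, tw(G) = 2.

2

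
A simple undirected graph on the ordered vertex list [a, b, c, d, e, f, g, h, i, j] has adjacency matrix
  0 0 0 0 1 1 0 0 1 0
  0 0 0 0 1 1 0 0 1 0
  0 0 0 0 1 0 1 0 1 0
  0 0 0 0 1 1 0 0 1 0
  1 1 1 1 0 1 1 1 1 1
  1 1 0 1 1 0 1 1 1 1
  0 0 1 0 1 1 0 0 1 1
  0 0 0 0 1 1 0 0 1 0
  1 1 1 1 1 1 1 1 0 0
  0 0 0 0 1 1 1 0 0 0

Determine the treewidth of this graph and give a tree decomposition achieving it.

Each bag holds 4 vertices, so the decomposition has width 3, which upper-bounds the treewidth. On the other hand G contains the 4-clique {c, e, g, i}. A clique must lie in a single bag of any decomposition, so no decomposition can have width below 3. Therefore the treewidth is 3.

Treewidth 3.
One optimal decomposition is:
Bags: B1 = {e, f, h, i}  B2 = {a, e, f, i}  B3 = {e, f, g, i}  B4 = {c, e, g, i}  B5 = {e, f, g, j}  B6 = {b, e, f, i}  B7 = {d, e, f, i}
Tree: B1–B2, B2–B3, B3–B4, B3–B5, B1–B6, B1–B7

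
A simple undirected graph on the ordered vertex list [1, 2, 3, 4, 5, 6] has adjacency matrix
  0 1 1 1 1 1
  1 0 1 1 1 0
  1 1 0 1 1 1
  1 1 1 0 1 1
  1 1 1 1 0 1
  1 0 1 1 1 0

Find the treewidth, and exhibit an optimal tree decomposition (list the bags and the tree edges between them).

Treewidth 4.
One optimal decomposition is:
Bags: B1 = {1, 3, 4, 5, 6}  B2 = {1, 2, 3, 4, 5}
Tree: B1–B2

The largest bag has 5 vertices, giving width 4; this decomposition certifies tw(G) ≤ 4. For the lower bound, the 5 vertices {1, 2, 3, 4, 5} are pairwise adjacent, and any tree decomposition puts a clique entirely inside one bag — forcing width ≥ 4. Combining the bounds, tw(G) = 4.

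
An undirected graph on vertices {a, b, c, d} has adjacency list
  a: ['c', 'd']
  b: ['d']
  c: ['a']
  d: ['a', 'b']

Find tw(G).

A width-1 tree decomposition is:
Bags: B1 = {a, c}  B2 = {a, d}  B3 = {b, d}
Tree: B1–B2, B2–B3
Every bag has size at most 2, so the width is 2 − 1 = 1 and tw(G) ≤ 1. Any graph with an edge has treewidth ≥ 1, and G has the edge c–a. Hence tw(G) = 1 exactly.

1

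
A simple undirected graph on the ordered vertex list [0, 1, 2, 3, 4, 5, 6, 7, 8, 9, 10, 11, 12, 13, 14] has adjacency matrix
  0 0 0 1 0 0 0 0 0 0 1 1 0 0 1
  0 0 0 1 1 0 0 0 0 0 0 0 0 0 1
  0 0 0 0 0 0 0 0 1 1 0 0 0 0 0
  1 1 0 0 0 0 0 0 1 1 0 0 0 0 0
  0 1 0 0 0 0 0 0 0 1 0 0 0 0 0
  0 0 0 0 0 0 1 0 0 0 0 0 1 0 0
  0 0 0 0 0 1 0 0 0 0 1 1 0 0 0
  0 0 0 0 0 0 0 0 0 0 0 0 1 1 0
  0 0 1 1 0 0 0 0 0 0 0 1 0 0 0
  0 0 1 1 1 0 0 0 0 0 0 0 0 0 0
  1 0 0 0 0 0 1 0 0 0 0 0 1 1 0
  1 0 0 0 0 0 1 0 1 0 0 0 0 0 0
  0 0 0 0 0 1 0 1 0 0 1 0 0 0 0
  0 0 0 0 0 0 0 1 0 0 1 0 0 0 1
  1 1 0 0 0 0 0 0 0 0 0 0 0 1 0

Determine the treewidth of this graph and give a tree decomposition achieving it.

Every bag has size at most 4, so the width is 4 − 1 = 3 and tw(G) ≤ 3. For the lower bound: the 4 vertex sets {5,7,12}, {6}, {10}, {0,11,13,14} are disjoint, each induces a connected subgraph, and every pair is joined by at least one edge of G. Contracting each set to a single vertex therefore yields K_{4} as a minor, and since treewidth is minor-monotone, tw(G) ≥ tw(K_{4}) = 3. Hence tw(G) = 3 exactly.

Treewidth 3.
Bags: B1 = {5, 6, 7, 12}  B2 = {6, 7, 10, 12}  B3 = {6, 7, 10, 13}  B4 = {6, 10, 11, 13}  B5 = {0, 10, 11, 13}  B6 = {0, 11, 13, 14}  B7 = {0, 8, 11, 14}  B8 = {0, 3, 8, 14}  B9 = {1, 3, 8, 14}  B10 = {1, 2, 3, 8}  B11 = {1, 2, 3, 9}  B12 = {1, 2, 4, 9}
Tree: B1–B2, B2–B3, B3–B4, B4–B5, B5–B6, B6–B7, B7–B8, B8–B9, B9–B10, B10–B11, B11–B12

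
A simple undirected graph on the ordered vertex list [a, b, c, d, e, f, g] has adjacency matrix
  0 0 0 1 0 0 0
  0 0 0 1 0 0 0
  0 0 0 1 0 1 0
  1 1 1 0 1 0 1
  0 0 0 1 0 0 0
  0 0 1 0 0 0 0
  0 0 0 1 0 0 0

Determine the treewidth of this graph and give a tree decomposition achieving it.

Treewidth 1.
One optimal decomposition is:
Bags: B1 = {d, g}  B2 = {c, d}  B3 = {b, d}  B4 = {a, d}  B5 = {c, f}  B6 = {d, e}
Tree: B1–B2, B1–B3, B1–B4, B2–B5, B1–B6

Each bag holds 2 vertices, so the decomposition has width 1, which upper-bounds the treewidth. G has an edge, so its treewidth is at least 1. Therefore the treewidth is 1.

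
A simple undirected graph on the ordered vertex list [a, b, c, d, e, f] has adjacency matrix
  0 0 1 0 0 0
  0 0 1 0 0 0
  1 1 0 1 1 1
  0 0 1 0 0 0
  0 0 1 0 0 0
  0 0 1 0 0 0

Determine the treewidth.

1

A width-1 tree decomposition is:
Bags: B1 = {a, c}  B2 = {c, e}  B3 = {b, c}  B4 = {c, d}  B5 = {c, f}
Tree: B1–B2, B1–B3, B2–B4, B3–B5
Every bag has size at most 2, so the width is 2 − 1 = 1 and tw(G) ≤ 1. G has an edge, so its treewidth is at least 1. Combining the bounds, tw(G) = 1.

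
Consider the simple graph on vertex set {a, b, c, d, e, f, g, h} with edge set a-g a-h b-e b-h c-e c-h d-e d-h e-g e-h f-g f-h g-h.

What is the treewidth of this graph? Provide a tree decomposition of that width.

Each bag holds 3 vertices, so the decomposition has width 2, which upper-bounds the treewidth. Conversely, {a, g, h} is a clique of size 3, and the vertices of any clique must share a bag in every tree decomposition; so some bag has ≥ 3 vertices and tw(G) ≥ 2. Hence tw(G) = 2 exactly.

Treewidth 2.
One such decomposition:
Bags: B1 = {f, g, h}  B2 = {e, g, h}  B3 = {a, g, h}  B4 = {c, e, h}  B5 = {b, e, h}  B6 = {d, e, h}
Tree: B1–B2, B2–B3, B2–B4, B4–B5, B2–B6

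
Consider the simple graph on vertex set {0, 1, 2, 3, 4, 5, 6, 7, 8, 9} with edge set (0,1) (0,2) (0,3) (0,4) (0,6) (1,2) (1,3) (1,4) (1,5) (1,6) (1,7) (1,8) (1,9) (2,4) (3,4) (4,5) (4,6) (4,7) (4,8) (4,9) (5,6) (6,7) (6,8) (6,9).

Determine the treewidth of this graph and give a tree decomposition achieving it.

Treewidth 3.
Bags: B1 = {1, 4, 6, 7}  B2 = {1, 4, 6, 8}  B3 = {1, 4, 5, 6}  B4 = {0, 1, 4, 6}  B5 = {0, 1, 2, 4}  B6 = {1, 4, 6, 9}  B7 = {0, 1, 3, 4}
Tree: B1–B2, B1–B3, B2–B4, B4–B5, B4–B6, B4–B7

Every bag has size at most 4, so the width is 4 − 1 = 3 and tw(G) ≤ 3. For the lower bound, the 4 vertices {0, 1, 2, 4} are pairwise adjacent, and any tree decomposition puts a clique entirely inside one bag — forcing width ≥ 3. The upper and lower bounds meet at 3, so that is the treewidth.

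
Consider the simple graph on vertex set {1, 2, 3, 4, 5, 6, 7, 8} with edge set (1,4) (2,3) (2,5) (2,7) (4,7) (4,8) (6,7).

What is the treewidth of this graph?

A width-1 tree decomposition is:
Bags: B1 = {4, 7}  B2 = {1, 4}  B3 = {4, 8}  B4 = {6, 7}  B5 = {2, 7}  B6 = {2, 3}  B7 = {2, 5}
Tree: B1–B2, B1–B3, B1–B4, B1–B5, B5–B6, B5–B7
Every bag has size at most 2, so the width is 2 − 1 = 1 and tw(G) ≤ 1. Since G has at least one edge (e.g. 7–4), it is not an edgeless graph, so tw(G) ≥ 1. Combining the bounds, tw(G) = 1.

1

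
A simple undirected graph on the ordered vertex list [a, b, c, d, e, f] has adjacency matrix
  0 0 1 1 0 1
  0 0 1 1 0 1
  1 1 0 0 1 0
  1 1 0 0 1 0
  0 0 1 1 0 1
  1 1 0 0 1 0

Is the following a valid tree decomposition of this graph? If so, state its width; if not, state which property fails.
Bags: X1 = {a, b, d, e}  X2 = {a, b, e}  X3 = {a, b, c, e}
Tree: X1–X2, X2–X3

A tree decomposition must satisfy three properties: every vertex lies in some bag; for every edge, both endpoints lie together in some bag; and for every vertex, the bags containing it form a connected subtree. Here vertex f appears in no bag, so the decomposition is invalid.

No — vertex f appears in no bag.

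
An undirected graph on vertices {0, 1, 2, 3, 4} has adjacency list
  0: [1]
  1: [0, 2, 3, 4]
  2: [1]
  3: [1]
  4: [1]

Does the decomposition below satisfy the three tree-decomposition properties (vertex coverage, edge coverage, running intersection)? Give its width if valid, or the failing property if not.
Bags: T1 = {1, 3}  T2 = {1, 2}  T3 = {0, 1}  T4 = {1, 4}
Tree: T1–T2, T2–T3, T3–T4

Every vertex of G appears in some bag (union = {0, 1, 2, 3, 4}); every edge is covered by a bag; and for each vertex v the set of bags containing v is connected in the bag tree. The decomposition is therefore valid. The largest bag has 2 vertices, so the width is 1.

Yes; width 1.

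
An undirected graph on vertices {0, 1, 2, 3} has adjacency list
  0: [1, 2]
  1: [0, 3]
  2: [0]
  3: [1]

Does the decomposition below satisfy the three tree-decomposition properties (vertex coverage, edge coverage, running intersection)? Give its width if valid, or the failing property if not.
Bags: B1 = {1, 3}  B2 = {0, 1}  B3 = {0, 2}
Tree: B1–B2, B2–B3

Yes; width 1.

Vertex coverage: the bags together contain {0, 1, 2, 3}, the full vertex set. Edge coverage: each edge of G has both endpoints in at least one bag. Running intersection: for every vertex, the bags containing it form a connected subtree. All three properties hold, so this is a valid tree decomposition of width max|bag| − 1 = 1, and hence tw(G) ≤ 1.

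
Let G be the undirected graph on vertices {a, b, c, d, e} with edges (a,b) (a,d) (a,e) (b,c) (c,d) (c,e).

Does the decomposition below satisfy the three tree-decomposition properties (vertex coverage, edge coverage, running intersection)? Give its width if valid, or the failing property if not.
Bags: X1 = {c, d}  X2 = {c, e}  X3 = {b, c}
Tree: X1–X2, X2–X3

No — vertex a appears in no bag.

A tree decomposition must satisfy three properties: every vertex lies in some bag; for every edge, both endpoints lie together in some bag; and for every vertex, the bags containing it form a connected subtree. Here vertex a appears in no bag, so the decomposition is invalid.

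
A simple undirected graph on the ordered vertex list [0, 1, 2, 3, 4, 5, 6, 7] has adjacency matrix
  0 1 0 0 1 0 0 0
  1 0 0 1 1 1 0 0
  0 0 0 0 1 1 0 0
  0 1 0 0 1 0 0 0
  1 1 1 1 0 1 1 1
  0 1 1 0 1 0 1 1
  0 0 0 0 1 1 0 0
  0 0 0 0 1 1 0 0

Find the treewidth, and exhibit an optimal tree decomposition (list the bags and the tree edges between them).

Treewidth 2.
One optimal decomposition is:
Bags: B1 = {1, 3, 4}  B2 = {1, 4, 5}  B3 = {4, 5, 7}  B4 = {4, 5, 6}  B5 = {0, 1, 4}  B6 = {2, 4, 5}
Tree: B1–B2, B2–B3, B3–B4, B2–B5, B4–B6

Each bag holds 3 vertices, so the decomposition has width 2, which upper-bounds the treewidth. On the other hand G contains the 3-clique {0, 1, 4}. A clique must lie in a single bag of any decomposition, so no decomposition can have width below 2. Hence tw(G) = 2 exactly.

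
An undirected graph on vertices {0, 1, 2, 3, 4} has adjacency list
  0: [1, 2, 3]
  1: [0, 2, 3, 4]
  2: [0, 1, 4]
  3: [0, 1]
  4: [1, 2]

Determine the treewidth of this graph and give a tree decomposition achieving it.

Treewidth 2.
One such decomposition:
Bags: B1 = {0, 1, 3}  B2 = {0, 1, 2}  B3 = {1, 2, 4}
Tree: B1–B2, B2–B3

Every bag has size at most 3, so the width is 3 − 1 = 2 and tw(G) ≤ 2. For the lower bound, the 3 vertices {0, 1, 2} are pairwise adjacent, and any tree decomposition puts a clique entirely inside one bag — forcing width ≥ 2. Combining the bounds, tw(G) = 2.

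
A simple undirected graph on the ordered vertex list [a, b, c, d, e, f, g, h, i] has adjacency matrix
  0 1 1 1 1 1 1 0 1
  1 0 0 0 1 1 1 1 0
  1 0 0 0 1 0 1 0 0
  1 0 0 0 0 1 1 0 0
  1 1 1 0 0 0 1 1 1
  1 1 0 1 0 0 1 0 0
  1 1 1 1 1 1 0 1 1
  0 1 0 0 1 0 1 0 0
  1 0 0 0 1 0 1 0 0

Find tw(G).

3

A width-3 tree decomposition is:
Bags: B1 = {a, b, e, g}  B2 = {b, e, g, h}  B3 = {a, c, e, g}  B4 = {a, b, f, g}  B5 = {a, d, f, g}  B6 = {a, e, g, i}
Tree: B1–B2, B1–B3, B1–B4, B4–B5, B3–B6
Each bag holds 4 vertices, so the decomposition has width 3, which upper-bounds the treewidth. Conversely, {b, e, g, h} is a clique of size 4, and the vertices of any clique must share a bag in every tree decomposition; so some bag has ≥ 4 vertices and tw(G) ≥ 3. Hence tw(G) = 3 exactly.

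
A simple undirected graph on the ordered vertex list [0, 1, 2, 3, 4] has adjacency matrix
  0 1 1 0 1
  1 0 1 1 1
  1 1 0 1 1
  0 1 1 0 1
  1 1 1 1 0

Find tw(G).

3

A width-3 tree decomposition is:
Bags: B1 = {0, 1, 2, 4}  B2 = {1, 2, 3, 4}
Tree: B1–B2
The largest bag has 4 vertices, giving width 3; this decomposition certifies tw(G) ≤ 3. Conversely, {0, 1, 2, 4} is a clique of size 4, and the vertices of any clique must share a bag in every tree decomposition; so some bag has ≥ 4 vertices and tw(G) ≥ 3. Hence tw(G) = 3 exactly.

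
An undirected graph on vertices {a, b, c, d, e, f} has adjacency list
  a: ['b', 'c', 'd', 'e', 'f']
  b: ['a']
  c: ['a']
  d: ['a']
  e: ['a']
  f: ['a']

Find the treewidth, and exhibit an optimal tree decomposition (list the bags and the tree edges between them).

Treewidth 1.
Bags: B1 = {a, b}  B2 = {a, e}  B3 = {a, f}  B4 = {a, d}  B5 = {a, c}
Tree: B1–B2, B2–B3, B1–B4, B4–B5

Every bag has size at most 2, so the width is 2 − 1 = 1 and tw(G) ≤ 1. G has an edge, so its treewidth is at least 1. Therefore the treewidth is 1.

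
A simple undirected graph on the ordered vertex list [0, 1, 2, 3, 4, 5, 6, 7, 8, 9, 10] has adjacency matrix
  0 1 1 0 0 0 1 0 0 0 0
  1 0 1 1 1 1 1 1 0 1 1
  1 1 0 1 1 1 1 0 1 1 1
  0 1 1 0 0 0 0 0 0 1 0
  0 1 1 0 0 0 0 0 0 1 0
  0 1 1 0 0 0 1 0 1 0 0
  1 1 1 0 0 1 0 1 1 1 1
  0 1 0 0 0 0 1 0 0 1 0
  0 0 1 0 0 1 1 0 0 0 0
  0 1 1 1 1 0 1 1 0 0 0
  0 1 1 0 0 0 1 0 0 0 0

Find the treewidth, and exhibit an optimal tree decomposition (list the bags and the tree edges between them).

Each bag holds 4 vertices, so the decomposition has width 3, which upper-bounds the treewidth. On the other hand G contains the 4-clique {2, 5, 6, 8}. A clique must lie in a single bag of any decomposition, so no decomposition can have width below 3. The upper and lower bounds meet at 3, so that is the treewidth.

Treewidth 3.
Bags: B1 = {1, 2, 3, 9}  B2 = {1, 2, 6, 9}  B3 = {1, 6, 7, 9}  B4 = {1, 2, 5, 6}  B5 = {1, 2, 6, 10}  B6 = {2, 5, 6, 8}  B7 = {0, 1, 2, 6}  B8 = {1, 2, 4, 9}
Tree: B1–B2, B2–B3, B2–B4, B2–B5, B4–B6, B5–B7, B2–B8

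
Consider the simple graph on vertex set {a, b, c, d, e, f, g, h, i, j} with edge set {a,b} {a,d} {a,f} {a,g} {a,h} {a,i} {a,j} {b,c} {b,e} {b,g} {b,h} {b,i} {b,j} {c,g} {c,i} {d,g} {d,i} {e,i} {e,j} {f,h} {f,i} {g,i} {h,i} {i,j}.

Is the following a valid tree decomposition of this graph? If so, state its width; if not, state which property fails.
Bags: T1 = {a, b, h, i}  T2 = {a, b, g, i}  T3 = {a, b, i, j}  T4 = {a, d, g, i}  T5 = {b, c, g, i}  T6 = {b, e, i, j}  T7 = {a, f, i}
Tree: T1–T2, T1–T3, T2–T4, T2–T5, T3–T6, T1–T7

A tree decomposition must satisfy three properties: every vertex lies in some bag; for every edge, both endpoints lie together in some bag; and for every vertex, the bags containing it form a connected subtree. Here edge (h,f) lies in no bag, so the decomposition is invalid.

No — edge (h,f) lies in no bag.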